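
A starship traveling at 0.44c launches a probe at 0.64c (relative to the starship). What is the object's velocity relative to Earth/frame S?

u = (u' + v)/(1 + u'v/c²)
Numerator: 0.64 + 0.44 = 1.08
Denominator: 1 + 0.2816 = 1.2816
u = 1.08/1.2816 = 0.8427c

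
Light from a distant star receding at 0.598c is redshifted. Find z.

β = 0.598
(1+β)/(1-β) = 1.598/0.402 = 3.9751
√(3.9751) = 1.9938
z = 1.9938 - 1 = 0.9938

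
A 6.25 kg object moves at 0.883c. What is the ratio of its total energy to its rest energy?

E = γmc², E₀ = mc²
E/E₀ = γ = 1/√(1 - 0.883²) = 2.131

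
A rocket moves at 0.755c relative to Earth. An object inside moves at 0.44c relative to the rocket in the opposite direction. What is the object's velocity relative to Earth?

Object's velocity in rocket frame is u' = -0.44c
u = (u' + v)/(1 + u'v/c²) = (v - 0.44)/(1 - 0.44·v/c²)
Numerator: 0.755 - 0.44 = 0.315
Denominator: 1 - 0.3322 = 0.6678
u = 0.315/0.6678 = 0.4717c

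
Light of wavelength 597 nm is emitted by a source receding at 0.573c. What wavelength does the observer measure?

β = 0.573
Wavelength Doppler factor = √(1.573/0.427) = √(3.684) = 1.919
λ_obs = 597 × 1.919 = 1146 nm (redshift)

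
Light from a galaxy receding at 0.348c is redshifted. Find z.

β = 0.348
(1+β)/(1-β) = 1.348/0.652 = 2.0675
√(2.0675) = 1.4379
z = 1.4379 - 1 = 0.4379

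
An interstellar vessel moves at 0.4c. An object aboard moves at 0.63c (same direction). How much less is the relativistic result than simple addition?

Classical: u' + v = 0.63 + 0.4 = 1.03c
Relativistic: u = (0.63 + 0.4)/(1 + 0.252) = 1.03/1.252 = 0.8227c
Difference: 1.03 - 0.8227 = 0.2073c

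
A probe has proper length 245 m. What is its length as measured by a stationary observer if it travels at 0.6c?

Proper length L₀ = 245 m
γ = 1/√(1 - 0.6²) = 1.250
L = L₀/γ = 245/1.250 = 196.0 m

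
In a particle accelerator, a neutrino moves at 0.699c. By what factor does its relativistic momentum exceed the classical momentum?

p_rel = γmv, p_class = mv
Ratio = γ = 1/√(1 - 0.699²)
= 1/√(0.511399) = 1.398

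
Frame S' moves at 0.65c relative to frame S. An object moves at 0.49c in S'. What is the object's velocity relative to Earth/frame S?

u = (u' + v)/(1 + u'v/c²)
Numerator: 0.49 + 0.65 = 1.14
Denominator: 1 + 0.3185 = 1.3185
u = 1.14/1.3185 = 0.8646c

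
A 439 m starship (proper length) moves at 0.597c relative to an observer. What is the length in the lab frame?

Proper length L₀ = 439 m
γ = 1/√(1 - 0.597²) = 1.2465
L = L₀/γ = 439/1.2465 = 352.2 m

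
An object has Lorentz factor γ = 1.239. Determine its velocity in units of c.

From γ = 1/√(1 - v²/c²):
1/γ² = 1/1.239² = 0.6514
v²/c² = 1 - 0.6514 = 0.3486
v/c = √(0.3486) = 0.5904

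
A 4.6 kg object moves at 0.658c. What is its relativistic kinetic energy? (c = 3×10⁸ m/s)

γ = 1/√(1 - 0.658²) = 1.328
γ - 1 = 0.3280
KE = (γ-1)mc² = 0.3280 × 4.6 × (3×10⁸)² = 1.358×10¹⁷ J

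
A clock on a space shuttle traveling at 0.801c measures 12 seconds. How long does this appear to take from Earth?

Proper time Δt₀ = 12 seconds
γ = 1/√(1 - 0.801²) = 1.670
Δt = γΔt₀ = 1.670 × 12 = 20.04 seconds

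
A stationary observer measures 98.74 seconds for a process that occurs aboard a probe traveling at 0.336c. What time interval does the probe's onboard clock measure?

Dilated time Δt = 98.74 seconds
γ = 1/√(1 - 0.336²) = 1.0617
Δt₀ = Δt/γ = 98.74/1.0617 = 93.00 seconds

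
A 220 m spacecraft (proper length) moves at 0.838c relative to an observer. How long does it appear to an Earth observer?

Proper length L₀ = 220 m
γ = 1/√(1 - 0.838²) = 1.833
L = L₀/γ = 220/1.833 = 120.0 m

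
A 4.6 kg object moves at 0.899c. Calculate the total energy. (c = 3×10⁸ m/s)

γ = 1/√(1 - 0.899²) = 2.2834
mc² = 4.6 × (3×10⁸)² = 4.140×10¹⁷ J
E = γmc² = 2.2834 × 4.140×10¹⁷ = 9.453×10¹⁷ J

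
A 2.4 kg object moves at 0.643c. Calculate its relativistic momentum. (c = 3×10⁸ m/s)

γ = 1/√(1 - 0.643²) = 1.3057
v = 0.643 × 3×10⁸ = 1.929×10⁸ m/s
p = γmv = 1.3057 × 2.4 × 1.929×10⁸ = 6.045×10⁸ kg·m/s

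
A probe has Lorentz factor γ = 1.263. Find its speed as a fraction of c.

From γ = 1/√(1 - v²/c²):
1/γ² = 1/1.263² = 0.6269
v²/c² = 1 - 0.6269 = 0.3731
v/c = √(0.3731) = 0.6108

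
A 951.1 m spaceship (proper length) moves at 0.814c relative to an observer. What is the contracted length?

Proper length L₀ = 951.1 m
γ = 1/√(1 - 0.814²) = 1.7216
L = L₀/γ = 951.1/1.7216 = 552.5 m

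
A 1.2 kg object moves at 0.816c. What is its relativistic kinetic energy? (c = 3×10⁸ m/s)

γ = 1/√(1 - 0.816²) = 1.7299
γ - 1 = 0.7299
KE = (γ-1)mc² = 0.7299 × 1.2 × (3×10⁸)² = 7.883×10¹⁶ J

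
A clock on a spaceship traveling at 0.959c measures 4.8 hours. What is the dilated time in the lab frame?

Proper time Δt₀ = 4.8 hours
γ = 1/√(1 - 0.959²) = 3.529
Δt = γΔt₀ = 3.529 × 4.8 = 16.94 hours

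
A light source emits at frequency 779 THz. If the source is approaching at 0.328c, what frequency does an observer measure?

β = v/c = 0.328
(1+β)/(1-β) = 1.328/0.672 = 1.976
Doppler factor = √(1.976) = 1.406
f_obs = 779 × 1.406 = 1095 THz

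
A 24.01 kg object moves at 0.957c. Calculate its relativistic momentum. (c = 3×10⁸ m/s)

γ = 1/√(1 - 0.957²) = 3.447
v = 0.957 × 3×10⁸ = 2.871×10⁸ m/s
p = γmv = 3.447 × 24.01 × 2.871×10⁸ = 2.376×10¹⁰ kg·m/s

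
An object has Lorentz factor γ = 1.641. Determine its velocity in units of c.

From γ = 1/√(1 - v²/c²):
1/γ² = 1/1.641² = 0.3713
v²/c² = 1 - 0.3713 = 0.6287
v/c = √(0.6287) = 0.7929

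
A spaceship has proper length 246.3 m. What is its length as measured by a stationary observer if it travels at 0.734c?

Proper length L₀ = 246.3 m
γ = 1/√(1 - 0.734²) = 1.472
L = L₀/γ = 246.3/1.472 = 167.3 m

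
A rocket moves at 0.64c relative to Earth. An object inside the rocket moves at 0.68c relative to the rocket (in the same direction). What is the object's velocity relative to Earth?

u = (u' + v)/(1 + u'v/c²)
Numerator: 0.68 + 0.64 = 1.32
Denominator: 1 + 0.4352 = 1.4352
u = 1.32/1.4352 = 0.9197c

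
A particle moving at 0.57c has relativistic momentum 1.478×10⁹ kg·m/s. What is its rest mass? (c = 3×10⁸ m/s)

γ = 1/√(1 - 0.57²) = 1.217
v = 0.57 × 3×10⁸ = 1.710×10⁸ m/s
m = p/(γv) = 1.478×10⁹/(1.217 × 1.710×10⁸) = 7.102 kg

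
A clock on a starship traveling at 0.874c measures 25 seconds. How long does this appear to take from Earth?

Proper time Δt₀ = 25 seconds
γ = 1/√(1 - 0.874²) = 2.058
Δt = γΔt₀ = 2.058 × 25 = 51.45 seconds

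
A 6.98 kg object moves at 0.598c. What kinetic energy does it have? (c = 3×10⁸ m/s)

γ = 1/√(1 - 0.598²) = 1.2477
γ - 1 = 0.2477
KE = (γ-1)mc² = 0.2477 × 6.98 × (3×10⁸)² = 1.556×10¹⁷ J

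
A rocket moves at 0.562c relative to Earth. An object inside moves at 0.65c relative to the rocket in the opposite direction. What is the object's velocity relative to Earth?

Object's velocity in rocket frame is u' = -0.65c
u = (u' + v)/(1 + u'v/c²) = (v - 0.65)/(1 - 0.65·v/c²)
Numerator: 0.562 - 0.65 = -0.088
Denominator: 1 - 0.3653 = 0.6347
u = -0.088/0.6347 = -0.1386c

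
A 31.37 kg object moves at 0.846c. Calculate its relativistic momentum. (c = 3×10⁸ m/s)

γ = 1/√(1 - 0.846²) = 1.8755
v = 0.846 × 3×10⁸ = 2.538×10⁸ m/s
p = γmv = 1.8755 × 31.37 × 2.538×10⁸ = 1.493×10¹⁰ kg·m/s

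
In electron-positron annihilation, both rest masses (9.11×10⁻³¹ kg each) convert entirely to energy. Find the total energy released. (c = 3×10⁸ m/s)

Both particles have the same rest mass, so total mass = 2m
E = 2m·c² = 2 × 9.11×10⁻³¹ × (3×10⁸)²
= 2 × 9.11×10⁻³¹ × 9×10¹⁶
= 1.640×10⁻¹³ J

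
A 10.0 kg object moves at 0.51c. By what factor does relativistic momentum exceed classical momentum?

p_rel = γmv, p_class = mv
Ratio = γ = 1/√(1 - 0.51²) = 1.163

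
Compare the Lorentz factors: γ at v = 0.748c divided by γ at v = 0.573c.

γ₁ = 1/√(1 - 0.748²) = 1.507
γ₂ = 1/√(1 - 0.573²) = 1.220
γ₁/γ₂ = 1.507/1.220 = 1.235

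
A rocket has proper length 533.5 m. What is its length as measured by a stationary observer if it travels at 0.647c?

Proper length L₀ = 533.5 m
γ = 1/√(1 - 0.647²) = 1.3115
L = L₀/γ = 533.5/1.3115 = 406.8 m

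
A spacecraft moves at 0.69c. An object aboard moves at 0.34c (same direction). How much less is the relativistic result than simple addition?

Classical: u' + v = 0.34 + 0.69 = 1.03c
Relativistic: u = (0.34 + 0.69)/(1 + 0.2346) = 1.03/1.2346 = 0.8343c
Difference: 1.03 - 0.8343 = 0.1957c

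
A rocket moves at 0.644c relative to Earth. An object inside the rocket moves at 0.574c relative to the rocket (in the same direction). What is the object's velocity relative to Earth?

u = (u' + v)/(1 + u'v/c²)
Numerator: 0.574 + 0.644 = 1.218
Denominator: 1 + 0.369656 = 1.369656
u = 1.218/1.369656 = 0.8893c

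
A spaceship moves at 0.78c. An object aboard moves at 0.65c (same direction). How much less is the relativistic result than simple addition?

Classical: u' + v = 0.65 + 0.78 = 1.43c
Relativistic: u = (0.65 + 0.78)/(1 + 0.507) = 1.43/1.507 = 0.9489c
Difference: 1.43 - 0.9489 = 0.4811c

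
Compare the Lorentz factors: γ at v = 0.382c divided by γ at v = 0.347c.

γ₁ = 1/√(1 - 0.382²) = 1.082
γ₂ = 1/√(1 - 0.347²) = 1.066
γ₁/γ₂ = 1.082/1.066 = 1.015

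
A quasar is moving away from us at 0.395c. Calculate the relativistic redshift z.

β = 0.395
(1+β)/(1-β) = 1.395/0.605 = 2.3058
√(2.3058) = 1.5185
z = 1.5185 - 1 = 0.5185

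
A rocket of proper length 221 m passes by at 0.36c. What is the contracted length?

Proper length L₀ = 221 m
γ = 1/√(1 - 0.36²) = 1.072
L = L₀/γ = 221/1.072 = 206.2 m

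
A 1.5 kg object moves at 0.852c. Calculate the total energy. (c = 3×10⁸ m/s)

γ = 1/√(1 - 0.852²) = 1.910
mc² = 1.5 × (3×10⁸)² = 1.350×10¹⁷ J
E = γmc² = 1.910 × 1.350×10¹⁷ = 2.579×10¹⁷ J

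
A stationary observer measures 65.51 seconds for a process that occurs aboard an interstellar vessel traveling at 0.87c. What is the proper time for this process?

Dilated time Δt = 65.51 seconds
γ = 1/√(1 - 0.87²) = 2.028
Δt₀ = Δt/γ = 65.51/2.028 = 32.30 seconds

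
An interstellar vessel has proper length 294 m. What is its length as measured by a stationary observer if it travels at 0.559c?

Proper length L₀ = 294 m
γ = 1/√(1 - 0.559²) = 1.206
L = L₀/γ = 294/1.206 = 243.8 m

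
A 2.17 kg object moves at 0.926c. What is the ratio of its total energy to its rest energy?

E = γmc², E₀ = mc²
E/E₀ = γ = 1/√(1 - 0.926²) = 2.649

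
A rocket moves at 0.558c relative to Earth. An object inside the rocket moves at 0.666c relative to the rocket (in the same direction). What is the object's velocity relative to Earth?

u = (u' + v)/(1 + u'v/c²)
Numerator: 0.666 + 0.558 = 1.224
Denominator: 1 + 0.371628 = 1.371628
u = 1.224/1.371628 = 0.8924c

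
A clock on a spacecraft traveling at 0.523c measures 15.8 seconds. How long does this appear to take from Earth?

Proper time Δt₀ = 15.8 seconds
γ = 1/√(1 - 0.523²) = 1.1733
Δt = γΔt₀ = 1.1733 × 15.8 = 18.54 seconds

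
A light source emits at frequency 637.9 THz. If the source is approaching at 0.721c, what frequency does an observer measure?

β = v/c = 0.721
(1+β)/(1-β) = 1.721/0.279 = 6.1685
Doppler factor = √(6.1685) = 2.4836
f_obs = 637.9 × 2.4836 = 1584 THz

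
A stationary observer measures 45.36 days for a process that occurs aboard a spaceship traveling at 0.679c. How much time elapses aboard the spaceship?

Dilated time Δt = 45.36 days
γ = 1/√(1 - 0.679²) = 1.362
Δt₀ = Δt/γ = 45.36/1.362 = 33.30 days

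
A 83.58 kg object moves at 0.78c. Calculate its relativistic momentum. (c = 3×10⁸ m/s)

γ = 1/√(1 - 0.78²) = 1.598
v = 0.78 × 3×10⁸ = 2.340×10⁸ m/s
p = γmv = 1.598 × 83.58 × 2.340×10⁸ = 3.125×10¹⁰ kg·m/s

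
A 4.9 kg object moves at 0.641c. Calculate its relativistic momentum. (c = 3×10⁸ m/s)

γ = 1/√(1 - 0.641²) = 1.303
v = 0.641 × 3×10⁸ = 1.923×10⁸ m/s
p = γmv = 1.303 × 4.9 × 1.923×10⁸ = 1.228×10⁹ kg·m/s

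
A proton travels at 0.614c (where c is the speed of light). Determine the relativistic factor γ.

v/c = 0.614, so (v/c)² = 0.376996
1 - (v/c)² = 0.623004
γ = 1/√(0.623004) = 1.267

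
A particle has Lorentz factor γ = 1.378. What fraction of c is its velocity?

From γ = 1/√(1 - v²/c²):
1/γ² = 1/1.378² = 0.5266
v²/c² = 1 - 0.5266 = 0.4734
v/c = √(0.4734) = 0.6880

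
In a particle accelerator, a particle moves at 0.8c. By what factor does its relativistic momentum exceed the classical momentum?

p_rel = γmv, p_class = mv
Ratio = γ = 1/√(1 - 0.8²)
= 1/√(0.36) = 1.667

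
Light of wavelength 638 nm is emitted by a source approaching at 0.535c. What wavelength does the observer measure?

β = 0.535
Wavelength Doppler factor = √(0.465/1.535) = √(0.3029) = 0.5504
λ_obs = 638 × 0.5504 = 351.2 nm (blueshift)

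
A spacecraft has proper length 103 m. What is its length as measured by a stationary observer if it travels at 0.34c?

Proper length L₀ = 103 m
γ = 1/√(1 - 0.34²) = 1.06335
L = L₀/γ = 103/1.06335 = 96.86 m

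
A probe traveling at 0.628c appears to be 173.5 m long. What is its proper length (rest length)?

Contracted length L = 173.5 m
γ = 1/√(1 - 0.628²) = 1.285
L₀ = γL = 1.285 × 173.5 = 222.9 m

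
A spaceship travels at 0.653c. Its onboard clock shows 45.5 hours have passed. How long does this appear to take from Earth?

Proper time Δt₀ = 45.5 hours
γ = 1/√(1 - 0.653²) = 1.3204
Δt = γΔt₀ = 1.3204 × 45.5 = 60.08 hours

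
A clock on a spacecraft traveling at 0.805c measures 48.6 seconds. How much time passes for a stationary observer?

Proper time Δt₀ = 48.6 seconds
γ = 1/√(1 - 0.805²) = 1.6856
Δt = γΔt₀ = 1.6856 × 48.6 = 81.92 seconds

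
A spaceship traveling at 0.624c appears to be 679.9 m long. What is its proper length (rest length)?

Contracted length L = 679.9 m
γ = 1/√(1 - 0.624²) = 1.2797
L₀ = γL = 1.2797 × 679.9 = 870.1 m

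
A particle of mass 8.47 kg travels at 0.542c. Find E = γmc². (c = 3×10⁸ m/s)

γ = 1/√(1 - 0.542²) = 1.190
mc² = 8.47 × (3×10⁸)² = 7.623×10¹⁷ J
E = γmc² = 1.190 × 7.623×10¹⁷ = 9.071×10¹⁷ J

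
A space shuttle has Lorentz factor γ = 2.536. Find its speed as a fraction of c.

From γ = 1/√(1 - v²/c²):
1/γ² = 1/2.536² = 0.1555
v²/c² = 1 - 0.1555 = 0.8445
v/c = √(0.8445) = 0.9190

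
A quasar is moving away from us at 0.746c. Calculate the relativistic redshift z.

β = 0.746
(1+β)/(1-β) = 1.746/0.254 = 6.874
√(6.874) = 2.622
z = 2.622 - 1 = 1.622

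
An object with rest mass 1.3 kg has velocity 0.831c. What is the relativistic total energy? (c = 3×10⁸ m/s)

γ = 1/√(1 - 0.831²) = 1.7977
mc² = 1.3 × (3×10⁸)² = 1.170×10¹⁷ J
E = γmc² = 1.7977 × 1.170×10¹⁷ = 2.103×10¹⁷ J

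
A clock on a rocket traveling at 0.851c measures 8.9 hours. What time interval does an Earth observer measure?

Proper time Δt₀ = 8.9 hours
γ = 1/√(1 - 0.851²) = 1.904
Δt = γΔt₀ = 1.904 × 8.9 = 16.95 hours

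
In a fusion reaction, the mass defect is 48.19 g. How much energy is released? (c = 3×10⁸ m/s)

Convert mass defect: Δm = 48.19 g = 0.04819 kg
E = Δm·c² = 0.04819 × (3×10⁸)²
= 0.04819 × 9×10¹⁶ = 4.337×10¹⁵ J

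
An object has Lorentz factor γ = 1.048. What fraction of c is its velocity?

From γ = 1/√(1 - v²/c²):
1/γ² = 1/1.048² = 0.91049
v²/c² = 1 - 0.91049 = 0.08951
v/c = √(0.08951) = 0.2992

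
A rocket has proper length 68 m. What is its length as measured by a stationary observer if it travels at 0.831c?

Proper length L₀ = 68 m
γ = 1/√(1 - 0.831²) = 1.7977
L = L₀/γ = 68/1.7977 = 37.83 m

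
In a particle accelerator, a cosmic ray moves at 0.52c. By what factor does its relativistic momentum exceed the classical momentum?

p_rel = γmv, p_class = mv
Ratio = γ = 1/√(1 - 0.52²)
= 1/√(0.7296) = 1.171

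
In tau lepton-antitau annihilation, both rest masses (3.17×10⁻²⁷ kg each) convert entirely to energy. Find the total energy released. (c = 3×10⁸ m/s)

Both particles have the same rest mass, so total mass = 2m
E = 2m·c² = 2 × 3.17×10⁻²⁷ × (3×10⁸)²
= 2 × 3.17×10⁻²⁷ × 9×10¹⁶
= 5.706×10⁻¹⁰ J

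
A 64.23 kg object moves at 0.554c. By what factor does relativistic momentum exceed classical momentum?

p_rel = γmv, p_class = mv
Ratio = γ = 1/√(1 - 0.554²) = 1.201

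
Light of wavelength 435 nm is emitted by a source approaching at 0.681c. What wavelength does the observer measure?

β = 0.681
Wavelength Doppler factor = √(0.319/1.681) = √(0.18977) = 0.4356
λ_obs = 435 × 0.4356 = 189.5 nm (blueshift)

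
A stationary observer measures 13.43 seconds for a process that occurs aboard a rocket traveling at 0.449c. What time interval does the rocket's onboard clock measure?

Dilated time Δt = 13.43 seconds
γ = 1/√(1 - 0.449²) = 1.119
Δt₀ = Δt/γ = 13.43/1.119 = 12.00 seconds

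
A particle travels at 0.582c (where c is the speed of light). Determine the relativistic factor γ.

v/c = 0.582, so (v/c)² = 0.338724
1 - (v/c)² = 0.661276
γ = 1/√(0.661276) = 1.230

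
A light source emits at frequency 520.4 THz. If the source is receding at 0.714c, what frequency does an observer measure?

β = v/c = 0.714
(1-β)/(1+β) = 0.286/1.714 = 0.1669
Doppler factor = √(0.1669) = 0.4085
f_obs = 520.4 × 0.4085 = 212.6 THz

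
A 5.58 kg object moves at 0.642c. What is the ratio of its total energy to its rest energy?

E = γmc², E₀ = mc²
E/E₀ = γ = 1/√(1 - 0.642²) = 1.304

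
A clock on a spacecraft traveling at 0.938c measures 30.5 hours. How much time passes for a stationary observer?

Proper time Δt₀ = 30.5 hours
γ = 1/√(1 - 0.938²) = 2.885
Δt = γΔt₀ = 2.885 × 30.5 = 87.99 hours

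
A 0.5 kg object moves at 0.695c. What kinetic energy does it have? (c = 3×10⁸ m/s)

γ = 1/√(1 - 0.695²) = 1.3908
γ - 1 = 0.3908
KE = (γ-1)mc² = 0.3908 × 0.5 × (3×10⁸)² = 1.759×10¹⁶ J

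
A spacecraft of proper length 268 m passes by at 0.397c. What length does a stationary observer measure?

Proper length L₀ = 268 m
γ = 1/√(1 - 0.397²) = 1.0895
L = L₀/γ = 268/1.0895 = 246.0 m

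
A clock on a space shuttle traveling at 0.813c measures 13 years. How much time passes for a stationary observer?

Proper time Δt₀ = 13 years
γ = 1/√(1 - 0.813²) = 1.7174
Δt = γΔt₀ = 1.7174 × 13 = 22.33 years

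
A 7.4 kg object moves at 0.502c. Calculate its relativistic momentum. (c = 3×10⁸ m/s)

γ = 1/√(1 - 0.502²) = 1.1562
v = 0.502 × 3×10⁸ = 1.506×10⁸ m/s
p = γmv = 1.1562 × 7.4 × 1.506×10⁸ = 1.289×10⁹ kg·m/s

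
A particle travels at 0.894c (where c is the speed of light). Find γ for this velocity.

v/c = 0.894, so (v/c)² = 0.799236
1 - (v/c)² = 0.200764
γ = 1/√(0.200764) = 2.232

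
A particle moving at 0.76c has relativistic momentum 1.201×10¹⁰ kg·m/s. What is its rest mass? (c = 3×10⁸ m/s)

γ = 1/√(1 - 0.76²) = 1.539
v = 0.76 × 3×10⁸ = 2.280×10⁸ m/s
m = p/(γv) = 1.201×10¹⁰/(1.539 × 2.280×10⁸) = 34.23 kg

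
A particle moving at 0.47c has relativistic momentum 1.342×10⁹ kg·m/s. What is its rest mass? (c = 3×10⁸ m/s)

γ = 1/√(1 - 0.47²) = 1.1329
v = 0.47 × 3×10⁸ = 1.410×10⁸ m/s
m = p/(γv) = 1.342×10⁹/(1.1329 × 1.410×10⁸) = 8.401 kg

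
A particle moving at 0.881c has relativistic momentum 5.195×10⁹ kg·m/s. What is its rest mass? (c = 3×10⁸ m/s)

γ = 1/√(1 - 0.881²) = 2.11365
v = 0.881 × 3×10⁸ = 2.643×10⁸ m/s
m = p/(γv) = 5.195×10⁹/(2.11365 × 2.643×10⁸) = 9.299 kg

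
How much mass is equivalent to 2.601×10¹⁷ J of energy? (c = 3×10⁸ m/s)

From E = mc², we get m = E/c²
c² = (3×10⁸)² = 9×10¹⁶ m²/s²
m = 2.601×10¹⁷ / 9×10¹⁶ = 2.890 kg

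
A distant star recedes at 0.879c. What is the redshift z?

β = 0.879
(1+β)/(1-β) = 1.879/0.121 = 15.53
√(15.53) = 3.941
z = 3.941 - 1 = 2.941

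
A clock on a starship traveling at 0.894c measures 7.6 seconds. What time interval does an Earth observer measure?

Proper time Δt₀ = 7.6 seconds
γ = 1/√(1 - 0.894²) = 2.232
Δt = γΔt₀ = 2.232 × 7.6 = 16.96 seconds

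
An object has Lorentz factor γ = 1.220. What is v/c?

From γ = 1/√(1 - v²/c²):
1/γ² = 1/1.220² = 0.6719
v²/c² = 1 - 0.6719 = 0.3281
v/c = √(0.3281) = 0.5728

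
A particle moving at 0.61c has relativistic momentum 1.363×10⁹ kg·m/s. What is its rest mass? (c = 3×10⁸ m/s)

γ = 1/√(1 - 0.61²) = 1.262
v = 0.61 × 3×10⁸ = 1.830×10⁸ m/s
m = p/(γv) = 1.363×10⁹/(1.262 × 1.830×10⁸) = 5.902 kg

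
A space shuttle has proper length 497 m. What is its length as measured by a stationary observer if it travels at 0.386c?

Proper length L₀ = 497 m
γ = 1/√(1 - 0.386²) = 1.084
L = L₀/γ = 497/1.084 = 458.5 m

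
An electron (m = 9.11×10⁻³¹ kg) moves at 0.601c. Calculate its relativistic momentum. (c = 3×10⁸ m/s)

γ = 1/√(1 - 0.601²) = 1.251
v = 0.601 × 3×10⁸ = 1.803×10⁸ m/s
p = γmv = 1.251 × 9.11×10⁻³¹ × 1.803×10⁸ = 2.055×10⁻²² kg·m/s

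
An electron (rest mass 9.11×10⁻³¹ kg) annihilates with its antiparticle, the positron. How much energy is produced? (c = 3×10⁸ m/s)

Both particles have the same rest mass, so total mass = 2m
E = 2m·c² = 2 × 9.11×10⁻³¹ × (3×10⁸)²
= 2 × 9.11×10⁻³¹ × 9×10¹⁶
= 1.640×10⁻¹³ J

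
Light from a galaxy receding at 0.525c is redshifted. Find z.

β = 0.525
(1+β)/(1-β) = 1.525/0.475 = 3.2105
√(3.2105) = 1.7918
z = 1.7918 - 1 = 0.7918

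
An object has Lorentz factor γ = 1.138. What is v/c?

From γ = 1/√(1 - v²/c²):
1/γ² = 1/1.138² = 0.7722
v²/c² = 1 - 0.7722 = 0.2278
v/c = √(0.2278) = 0.4773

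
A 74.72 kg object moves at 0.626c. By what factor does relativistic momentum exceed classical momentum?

p_rel = γmv, p_class = mv
Ratio = γ = 1/√(1 - 0.626²) = 1.282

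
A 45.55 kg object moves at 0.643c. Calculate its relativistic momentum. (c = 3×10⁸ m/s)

γ = 1/√(1 - 0.643²) = 1.3057
v = 0.643 × 3×10⁸ = 1.929×10⁸ m/s
p = γmv = 1.3057 × 45.55 × 1.929×10⁸ = 1.147×10¹⁰ kg·m/s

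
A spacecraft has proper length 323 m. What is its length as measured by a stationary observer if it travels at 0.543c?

Proper length L₀ = 323 m
γ = 1/√(1 - 0.543²) = 1.191
L = L₀/γ = 323/1.191 = 271.2 m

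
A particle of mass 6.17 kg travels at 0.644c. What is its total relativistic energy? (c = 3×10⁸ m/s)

γ = 1/√(1 - 0.644²) = 1.30715
mc² = 6.17 × (3×10⁸)² = 5.553×10¹⁷ J
E = γmc² = 1.30715 × 5.553×10¹⁷ = 7.259×10¹⁷ J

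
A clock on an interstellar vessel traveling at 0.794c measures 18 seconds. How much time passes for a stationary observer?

Proper time Δt₀ = 18 seconds
γ = 1/√(1 - 0.794²) = 1.645
Δt = γΔt₀ = 1.645 × 18 = 29.61 seconds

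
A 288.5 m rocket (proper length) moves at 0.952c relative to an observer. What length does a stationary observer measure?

Proper length L₀ = 288.5 m
γ = 1/√(1 - 0.952²) = 3.267
L = L₀/γ = 288.5/3.267 = 88.31 m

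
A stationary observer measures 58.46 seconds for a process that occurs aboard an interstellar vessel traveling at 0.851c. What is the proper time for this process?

Dilated time Δt = 58.46 seconds
γ = 1/√(1 - 0.851²) = 1.904
Δt₀ = Δt/γ = 58.46/1.904 = 30.70 seconds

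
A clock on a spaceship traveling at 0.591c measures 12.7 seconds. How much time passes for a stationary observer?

Proper time Δt₀ = 12.7 seconds
γ = 1/√(1 - 0.591²) = 1.2397
Δt = γΔt₀ = 1.2397 × 12.7 = 15.74 seconds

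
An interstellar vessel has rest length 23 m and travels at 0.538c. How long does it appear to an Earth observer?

Proper length L₀ = 23 m
γ = 1/√(1 - 0.538²) = 1.186
L = L₀/γ = 23/1.186 = 19.39 m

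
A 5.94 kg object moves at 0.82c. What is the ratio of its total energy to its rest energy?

E = γmc², E₀ = mc²
E/E₀ = γ = 1/√(1 - 0.82²) = 1.747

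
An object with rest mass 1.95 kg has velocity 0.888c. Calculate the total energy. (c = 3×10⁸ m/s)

γ = 1/√(1 - 0.888²) = 2.175
mc² = 1.95 × (3×10⁸)² = 1.755×10¹⁷ J
E = γmc² = 2.175 × 1.755×10¹⁷ = 3.817×10¹⁷ J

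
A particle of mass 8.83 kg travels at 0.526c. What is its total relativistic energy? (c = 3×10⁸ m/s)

γ = 1/√(1 - 0.526²) = 1.1758
mc² = 8.83 × (3×10⁸)² = 7.947×10¹⁷ J
E = γmc² = 1.1758 × 7.947×10¹⁷ = 9.344×10¹⁷ J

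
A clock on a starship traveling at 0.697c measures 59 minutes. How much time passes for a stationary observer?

Proper time Δt₀ = 59 minutes
γ = 1/√(1 - 0.697²) = 1.3946
Δt = γΔt₀ = 1.3946 × 59 = 82.28 minutes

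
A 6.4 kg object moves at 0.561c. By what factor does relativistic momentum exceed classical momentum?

p_rel = γmv, p_class = mv
Ratio = γ = 1/√(1 - 0.561²) = 1.208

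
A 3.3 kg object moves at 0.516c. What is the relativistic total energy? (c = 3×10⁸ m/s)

γ = 1/√(1 - 0.516²) = 1.1674
mc² = 3.3 × (3×10⁸)² = 2.970×10¹⁷ J
E = γmc² = 1.1674 × 2.970×10¹⁷ = 3.467×10¹⁷ J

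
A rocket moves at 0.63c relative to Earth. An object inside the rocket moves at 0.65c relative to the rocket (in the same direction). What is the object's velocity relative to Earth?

u = (u' + v)/(1 + u'v/c²)
Numerator: 0.65 + 0.63 = 1.28
Denominator: 1 + 0.4095 = 1.4095
u = 1.28/1.4095 = 0.9081c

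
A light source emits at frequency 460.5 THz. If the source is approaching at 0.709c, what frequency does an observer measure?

β = v/c = 0.709
(1+β)/(1-β) = 1.709/0.291 = 5.873
Doppler factor = √(5.873) = 2.423
f_obs = 460.5 × 2.423 = 1116 THz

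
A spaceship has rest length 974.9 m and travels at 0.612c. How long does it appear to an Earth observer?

Proper length L₀ = 974.9 m
γ = 1/√(1 - 0.612²) = 1.2644
L = L₀/γ = 974.9/1.2644 = 771.0 m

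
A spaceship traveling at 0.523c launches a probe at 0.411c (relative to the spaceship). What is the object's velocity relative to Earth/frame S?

u = (u' + v)/(1 + u'v/c²)
Numerator: 0.411 + 0.523 = 0.934
Denominator: 1 + 0.214953 = 1.214953
u = 0.934/1.214953 = 0.7688c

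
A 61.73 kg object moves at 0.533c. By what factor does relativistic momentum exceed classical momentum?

p_rel = γmv, p_class = mv
Ratio = γ = 1/√(1 - 0.533²) = 1.182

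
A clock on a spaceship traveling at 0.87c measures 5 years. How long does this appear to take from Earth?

Proper time Δt₀ = 5 years
γ = 1/√(1 - 0.87²) = 2.028
Δt = γΔt₀ = 2.028 × 5 = 10.14 years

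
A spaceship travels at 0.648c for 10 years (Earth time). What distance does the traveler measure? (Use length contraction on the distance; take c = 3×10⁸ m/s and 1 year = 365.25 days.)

Earth distance: d = v × t = 0.648c × 10 yr = 6.135×10¹⁶ m
γ = 1.313
d' = d/γ = 6.135×10¹⁶/1.313 = 4.673×10¹⁶ m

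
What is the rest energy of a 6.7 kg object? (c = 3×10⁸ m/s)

c² = (3×10⁸)² = 9.000×10¹⁶ m²/s²
E₀ = mc² = 6.7 × 9.000×10¹⁶ = 6.030×10¹⁷ J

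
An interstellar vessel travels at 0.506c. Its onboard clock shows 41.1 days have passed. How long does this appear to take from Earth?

Proper time Δt₀ = 41.1 days
γ = 1/√(1 - 0.506²) = 1.1594
Δt = γΔt₀ = 1.1594 × 41.1 = 47.65 days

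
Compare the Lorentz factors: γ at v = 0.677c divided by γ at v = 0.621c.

γ₁ = 1/√(1 - 0.677²) = 1.359
γ₂ = 1/√(1 - 0.621²) = 1.276
γ₁/γ₂ = 1.359/1.276 = 1.065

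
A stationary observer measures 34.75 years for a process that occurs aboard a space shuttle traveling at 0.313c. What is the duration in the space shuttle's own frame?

Dilated time Δt = 34.75 years
γ = 1/√(1 - 0.313²) = 1.053
Δt₀ = Δt/γ = 34.75/1.053 = 33.00 years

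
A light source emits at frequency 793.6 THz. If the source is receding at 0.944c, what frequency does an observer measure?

β = v/c = 0.944
(1-β)/(1+β) = 0.056/1.944 = 0.02881
Doppler factor = √(0.02881) = 0.1697
f_obs = 793.6 × 0.1697 = 134.7 THz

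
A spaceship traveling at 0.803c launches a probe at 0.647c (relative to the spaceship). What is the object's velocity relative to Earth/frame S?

u = (u' + v)/(1 + u'v/c²)
Numerator: 0.647 + 0.803 = 1.45
Denominator: 1 + 0.519541 = 1.519541
u = 1.45/1.519541 = 0.9542c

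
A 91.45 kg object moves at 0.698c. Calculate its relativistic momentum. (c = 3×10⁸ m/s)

γ = 1/√(1 - 0.698²) = 1.3965
v = 0.698 × 3×10⁸ = 2.094×10⁸ m/s
p = γmv = 1.3965 × 91.45 × 2.094×10⁸ = 2.674×10¹⁰ kg·m/s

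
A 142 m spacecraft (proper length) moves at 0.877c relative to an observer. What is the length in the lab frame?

Proper length L₀ = 142 m
γ = 1/√(1 - 0.877²) = 2.0812
L = L₀/γ = 142/2.0812 = 68.23 m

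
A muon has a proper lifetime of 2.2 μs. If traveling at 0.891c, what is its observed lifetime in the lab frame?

Proper lifetime τ₀ = 2.2 μs
γ = 1/√(1 - 0.891²) = 2.2026
τ = γτ₀ = 2.2026 × 2.2 μs = 4.846 μs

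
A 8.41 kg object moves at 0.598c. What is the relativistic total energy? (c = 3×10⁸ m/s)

γ = 1/√(1 - 0.598²) = 1.2477
mc² = 8.41 × (3×10⁸)² = 7.569×10¹⁷ J
E = γmc² = 1.2477 × 7.569×10¹⁷ = 9.444×10¹⁷ J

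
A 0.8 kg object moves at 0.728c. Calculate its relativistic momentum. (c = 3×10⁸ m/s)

γ = 1/√(1 - 0.728²) = 1.459
v = 0.728 × 3×10⁸ = 2.184×10⁸ m/s
p = γmv = 1.459 × 0.8 × 2.184×10⁸ = 2.549×10⁸ kg·m/s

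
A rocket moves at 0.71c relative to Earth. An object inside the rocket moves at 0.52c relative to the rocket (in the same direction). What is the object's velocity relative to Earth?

u = (u' + v)/(1 + u'v/c²)
Numerator: 0.52 + 0.71 = 1.23
Denominator: 1 + 0.3692 = 1.3692
u = 1.23/1.3692 = 0.8983c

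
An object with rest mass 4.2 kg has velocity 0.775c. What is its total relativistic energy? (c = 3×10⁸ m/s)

γ = 1/√(1 - 0.775²) = 1.5824
mc² = 4.2 × (3×10⁸)² = 3.780×10¹⁷ J
E = γmc² = 1.5824 × 3.780×10¹⁷ = 5.981×10¹⁷ J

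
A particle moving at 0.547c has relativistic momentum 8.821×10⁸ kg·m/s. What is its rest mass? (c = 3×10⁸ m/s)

γ = 1/√(1 - 0.547²) = 1.1946
v = 0.547 × 3×10⁸ = 1.641×10⁸ m/s
m = p/(γv) = 8.821×10⁸/(1.1946 × 1.641×10⁸) = 4.500 kg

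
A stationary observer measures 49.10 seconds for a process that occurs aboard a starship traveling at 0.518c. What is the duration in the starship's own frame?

Dilated time Δt = 49.10 seconds
γ = 1/√(1 - 0.518²) = 1.169
Δt₀ = Δt/γ = 49.10/1.169 = 42.00 seconds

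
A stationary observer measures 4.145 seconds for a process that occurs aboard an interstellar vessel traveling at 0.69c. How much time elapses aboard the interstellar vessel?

Dilated time Δt = 4.145 seconds
γ = 1/√(1 - 0.69²) = 1.3816
Δt₀ = Δt/γ = 4.145/1.3816 = 3.000 seconds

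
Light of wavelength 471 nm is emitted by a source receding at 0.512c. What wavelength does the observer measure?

β = 0.512
Wavelength Doppler factor = √(1.512/0.488) = √(3.0984) = 1.7602
λ_obs = 471 × 1.7602 = 829.1 nm (redshift)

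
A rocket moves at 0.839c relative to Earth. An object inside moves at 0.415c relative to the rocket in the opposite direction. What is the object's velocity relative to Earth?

Object's velocity in rocket frame is u' = -0.415c
u = (u' + v)/(1 + u'v/c²) = (v - 0.415)/(1 - 0.415·v/c²)
Numerator: 0.839 - 0.415 = 0.424
Denominator: 1 - 0.348185 = 0.651815
u = 0.424/0.651815 = 0.6505c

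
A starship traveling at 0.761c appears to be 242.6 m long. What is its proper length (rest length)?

Contracted length L = 242.6 m
γ = 1/√(1 - 0.761²) = 1.5414
L₀ = γL = 1.5414 × 242.6 = 373.9 m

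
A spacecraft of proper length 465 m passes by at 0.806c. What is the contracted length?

Proper length L₀ = 465 m
γ = 1/√(1 - 0.806²) = 1.6894
L = L₀/γ = 465/1.6894 = 275.2 m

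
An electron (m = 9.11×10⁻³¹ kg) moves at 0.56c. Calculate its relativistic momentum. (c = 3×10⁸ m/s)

γ = 1/√(1 - 0.56²) = 1.207
v = 0.56 × 3×10⁸ = 1.680×10⁸ m/s
p = γmv = 1.207 × 9.11×10⁻³¹ × 1.680×10⁸ = 1.847×10⁻²² kg·m/s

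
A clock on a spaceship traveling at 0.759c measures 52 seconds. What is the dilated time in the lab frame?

Proper time Δt₀ = 52 seconds
γ = 1/√(1 - 0.759²) = 1.536
Δt = γΔt₀ = 1.536 × 52 = 79.87 seconds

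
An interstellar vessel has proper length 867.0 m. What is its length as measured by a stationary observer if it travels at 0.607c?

Proper length L₀ = 867.0 m
γ = 1/√(1 - 0.607²) = 1.2583
L = L₀/γ = 867.0/1.2583 = 689.0 m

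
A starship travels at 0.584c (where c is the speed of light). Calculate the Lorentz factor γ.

v/c = 0.584, so (v/c)² = 0.341056
1 - (v/c)² = 0.658944
γ = 1/√(0.658944) = 1.232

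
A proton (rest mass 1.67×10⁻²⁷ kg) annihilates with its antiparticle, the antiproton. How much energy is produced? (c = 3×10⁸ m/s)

Both particles have the same rest mass, so total mass = 2m
E = 2m·c² = 2 × 1.67×10⁻²⁷ × (3×10⁸)²
= 2 × 1.67×10⁻²⁷ × 9×10¹⁶
= 3.006×10⁻¹⁰ J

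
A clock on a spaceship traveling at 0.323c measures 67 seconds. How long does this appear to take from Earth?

Proper time Δt₀ = 67 seconds
γ = 1/√(1 - 0.323²) = 1.0566
Δt = γΔt₀ = 1.0566 × 67 = 70.79 seconds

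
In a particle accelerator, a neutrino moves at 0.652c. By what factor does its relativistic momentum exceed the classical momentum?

p_rel = γmv, p_class = mv
Ratio = γ = 1/√(1 - 0.652²)
= 1/√(0.574896) = 1.319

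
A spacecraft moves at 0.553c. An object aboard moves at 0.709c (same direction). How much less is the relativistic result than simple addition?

Classical: u' + v = 0.709 + 0.553 = 1.262c
Relativistic: u = (0.709 + 0.553)/(1 + 0.392077) = 1.262/1.392077 = 0.9066c
Difference: 1.262 - 0.9066 = 0.3554c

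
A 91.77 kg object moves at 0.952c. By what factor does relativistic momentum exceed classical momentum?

p_rel = γmv, p_class = mv
Ratio = γ = 1/√(1 - 0.952²) = 3.267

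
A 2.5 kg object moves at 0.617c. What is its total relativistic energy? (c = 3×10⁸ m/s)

γ = 1/√(1 - 0.617²) = 1.2707
mc² = 2.5 × (3×10⁸)² = 2.250×10¹⁷ J
E = γmc² = 1.2707 × 2.250×10¹⁷ = 2.859×10¹⁷ J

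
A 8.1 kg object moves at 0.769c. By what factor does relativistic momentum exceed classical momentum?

p_rel = γmv, p_class = mv
Ratio = γ = 1/√(1 - 0.769²) = 1.564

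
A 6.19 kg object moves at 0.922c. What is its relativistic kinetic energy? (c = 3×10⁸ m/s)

γ = 1/√(1 - 0.922²) = 2.5827
γ - 1 = 1.5827
KE = (γ-1)mc² = 1.5827 × 6.19 × (3×10⁸)² = 8.817×10¹⁷ J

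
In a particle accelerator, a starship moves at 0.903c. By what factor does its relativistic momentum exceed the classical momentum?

p_rel = γmv, p_class = mv
Ratio = γ = 1/√(1 - 0.903²)
= 1/√(0.184591) = 2.328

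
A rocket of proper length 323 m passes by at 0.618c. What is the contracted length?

Proper length L₀ = 323 m
γ = 1/√(1 - 0.618²) = 1.272
L = L₀/γ = 323/1.272 = 253.9 m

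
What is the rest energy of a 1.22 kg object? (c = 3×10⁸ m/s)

c² = (3×10⁸)² = 9.000×10¹⁶ m²/s²
E₀ = mc² = 1.22 × 9.000×10¹⁶ = 1.098×10¹⁷ J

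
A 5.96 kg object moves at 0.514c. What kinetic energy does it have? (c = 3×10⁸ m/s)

γ = 1/√(1 - 0.514²) = 1.16579
γ - 1 = 0.16579
KE = (γ-1)mc² = 0.16579 × 5.96 × (3×10⁸)² = 8.893×10¹⁶ J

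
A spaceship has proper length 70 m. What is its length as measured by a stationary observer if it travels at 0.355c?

Proper length L₀ = 70 m
γ = 1/√(1 - 0.355²) = 1.0697
L = L₀/γ = 70/1.0697 = 65.44 m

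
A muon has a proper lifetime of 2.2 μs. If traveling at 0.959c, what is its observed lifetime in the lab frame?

Proper lifetime τ₀ = 2.2 μs
γ = 1/√(1 - 0.959²) = 3.5285
τ = γτ₀ = 3.5285 × 2.2 μs = 7.763 μs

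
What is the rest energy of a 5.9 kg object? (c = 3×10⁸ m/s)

c² = (3×10⁸)² = 9.000×10¹⁶ m²/s²
E₀ = mc² = 5.9 × 9.000×10¹⁶ = 5.310×10¹⁷ J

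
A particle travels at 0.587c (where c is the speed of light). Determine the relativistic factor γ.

v/c = 0.587, so (v/c)² = 0.344569
1 - (v/c)² = 0.655431
γ = 1/√(0.655431) = 1.235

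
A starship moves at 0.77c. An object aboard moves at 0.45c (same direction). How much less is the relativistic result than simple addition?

Classical: u' + v = 0.45 + 0.77 = 1.22c
Relativistic: u = (0.45 + 0.77)/(1 + 0.3465) = 1.22/1.3465 = 0.9061c
Difference: 1.22 - 0.9061 = 0.3139c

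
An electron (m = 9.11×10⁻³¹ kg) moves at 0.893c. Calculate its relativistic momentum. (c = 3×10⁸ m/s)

γ = 1/√(1 - 0.893²) = 2.222
v = 0.893 × 3×10⁸ = 2.679×10⁸ m/s
p = γmv = 2.222 × 9.11×10⁻³¹ × 2.679×10⁸ = 5.423×10⁻²² kg·m/s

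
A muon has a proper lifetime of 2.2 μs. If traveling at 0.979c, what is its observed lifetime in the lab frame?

Proper lifetime τ₀ = 2.2 μs
γ = 1/√(1 - 0.979²) = 4.905
τ = γτ₀ = 4.905 × 2.2 μs = 10.79 μs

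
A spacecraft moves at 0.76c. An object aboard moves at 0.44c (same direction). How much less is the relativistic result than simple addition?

Classical: u' + v = 0.44 + 0.76 = 1.2c
Relativistic: u = (0.44 + 0.76)/(1 + 0.3344) = 1.2/1.3344 = 0.8993c
Difference: 1.2 - 0.8993 = 0.3007c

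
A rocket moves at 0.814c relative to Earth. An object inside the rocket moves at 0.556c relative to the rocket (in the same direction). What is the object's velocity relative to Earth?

u = (u' + v)/(1 + u'v/c²)
Numerator: 0.556 + 0.814 = 1.37
Denominator: 1 + 0.452584 = 1.452584
u = 1.37/1.452584 = 0.9431c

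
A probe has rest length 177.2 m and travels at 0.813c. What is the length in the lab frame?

Proper length L₀ = 177.2 m
γ = 1/√(1 - 0.813²) = 1.717
L = L₀/γ = 177.2/1.717 = 103.2 m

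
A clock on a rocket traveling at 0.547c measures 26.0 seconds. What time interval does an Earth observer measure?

Proper time Δt₀ = 26.0 seconds
γ = 1/√(1 - 0.547²) = 1.1946
Δt = γΔt₀ = 1.1946 × 26.0 = 31.06 seconds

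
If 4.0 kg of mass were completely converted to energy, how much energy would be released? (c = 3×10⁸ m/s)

Using E = mc²:
c² = (3×10⁸)² = 9×10¹⁶ m²/s²
E = 4.0 × 9×10¹⁶ = 3.600×10¹⁷ J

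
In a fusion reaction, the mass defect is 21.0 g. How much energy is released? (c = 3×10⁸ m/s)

Convert mass defect: Δm = 21.0 g = 0.021 kg
E = Δm·c² = 0.021 × (3×10⁸)²
= 0.021 × 9×10¹⁶ = 1.890×10¹⁵ J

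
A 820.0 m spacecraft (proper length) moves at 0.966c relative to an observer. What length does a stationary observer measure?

Proper length L₀ = 820.0 m
γ = 1/√(1 - 0.966²) = 3.868
L = L₀/γ = 820.0/3.868 = 212.0 m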